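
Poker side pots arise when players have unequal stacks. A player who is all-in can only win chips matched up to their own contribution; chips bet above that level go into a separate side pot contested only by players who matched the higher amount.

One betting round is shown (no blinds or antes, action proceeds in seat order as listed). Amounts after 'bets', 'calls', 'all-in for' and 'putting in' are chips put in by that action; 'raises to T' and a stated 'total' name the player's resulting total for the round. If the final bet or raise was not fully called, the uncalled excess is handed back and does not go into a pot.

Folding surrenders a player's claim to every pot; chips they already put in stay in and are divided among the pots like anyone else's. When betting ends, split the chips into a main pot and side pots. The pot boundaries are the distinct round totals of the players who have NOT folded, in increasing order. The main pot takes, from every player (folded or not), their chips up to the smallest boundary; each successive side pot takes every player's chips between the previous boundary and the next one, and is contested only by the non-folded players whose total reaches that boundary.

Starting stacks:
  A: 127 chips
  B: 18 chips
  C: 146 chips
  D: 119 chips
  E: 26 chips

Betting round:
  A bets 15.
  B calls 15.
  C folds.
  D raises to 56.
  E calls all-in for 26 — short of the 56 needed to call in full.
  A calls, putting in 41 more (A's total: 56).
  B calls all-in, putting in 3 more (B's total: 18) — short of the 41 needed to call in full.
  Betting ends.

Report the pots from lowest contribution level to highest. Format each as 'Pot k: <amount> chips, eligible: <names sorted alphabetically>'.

Pot 1: 72 chips, eligible: A, B, D, E
Pot 2: 24 chips, eligible: A, D, E
Pot 3: 60 chips, eligible: A, D

Derivation:
Contributions: A=56, B=18, D=56, E=26
Folded: C
Pot levels (distinct totals of non-folded players): 18, 26, 56
Layer 1-18: 18 each from A, B, D, E = 18*4 = 72 chips; eligible A, B, D, E
Layer 19-26: 8 each from A, D, E = 8*3 = 24 chips; eligible A, D, E
Layer 27-56: 30 each from A, D = 30*2 = 60 chips; eligible A, D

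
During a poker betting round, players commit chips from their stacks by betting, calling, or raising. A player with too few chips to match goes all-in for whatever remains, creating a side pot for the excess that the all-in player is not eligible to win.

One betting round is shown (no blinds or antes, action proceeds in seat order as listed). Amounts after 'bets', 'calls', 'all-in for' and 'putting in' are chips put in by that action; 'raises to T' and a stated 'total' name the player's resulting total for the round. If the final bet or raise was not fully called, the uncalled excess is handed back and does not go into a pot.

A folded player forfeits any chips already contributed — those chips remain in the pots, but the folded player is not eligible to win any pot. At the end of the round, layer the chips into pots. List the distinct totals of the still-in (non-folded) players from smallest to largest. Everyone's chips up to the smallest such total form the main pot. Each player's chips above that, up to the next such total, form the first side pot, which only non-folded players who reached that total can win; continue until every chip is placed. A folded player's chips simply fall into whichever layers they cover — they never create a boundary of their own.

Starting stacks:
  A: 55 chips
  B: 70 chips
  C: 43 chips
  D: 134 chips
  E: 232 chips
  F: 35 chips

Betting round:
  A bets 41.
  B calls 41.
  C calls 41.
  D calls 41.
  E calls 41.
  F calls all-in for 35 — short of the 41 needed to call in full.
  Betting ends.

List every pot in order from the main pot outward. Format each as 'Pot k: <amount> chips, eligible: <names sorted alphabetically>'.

Contributions: A=41, B=41, C=41, D=41, E=41, F=35
Pot levels (distinct totals of non-folded players): 35, 41
Layer 1-35: 35 each from A, B, C, D, E, F = 35*6 = 210 chips; eligible A, B, C, D, E, F
Layer 36-41: 6 each from A, B, C, D, E = 6*5 = 30 chips; eligible A, B, C, D, E

Pot 1: 210 chips, eligible: A, B, C, D, E, F
Pot 2: 30 chips, eligible: A, B, C, D, E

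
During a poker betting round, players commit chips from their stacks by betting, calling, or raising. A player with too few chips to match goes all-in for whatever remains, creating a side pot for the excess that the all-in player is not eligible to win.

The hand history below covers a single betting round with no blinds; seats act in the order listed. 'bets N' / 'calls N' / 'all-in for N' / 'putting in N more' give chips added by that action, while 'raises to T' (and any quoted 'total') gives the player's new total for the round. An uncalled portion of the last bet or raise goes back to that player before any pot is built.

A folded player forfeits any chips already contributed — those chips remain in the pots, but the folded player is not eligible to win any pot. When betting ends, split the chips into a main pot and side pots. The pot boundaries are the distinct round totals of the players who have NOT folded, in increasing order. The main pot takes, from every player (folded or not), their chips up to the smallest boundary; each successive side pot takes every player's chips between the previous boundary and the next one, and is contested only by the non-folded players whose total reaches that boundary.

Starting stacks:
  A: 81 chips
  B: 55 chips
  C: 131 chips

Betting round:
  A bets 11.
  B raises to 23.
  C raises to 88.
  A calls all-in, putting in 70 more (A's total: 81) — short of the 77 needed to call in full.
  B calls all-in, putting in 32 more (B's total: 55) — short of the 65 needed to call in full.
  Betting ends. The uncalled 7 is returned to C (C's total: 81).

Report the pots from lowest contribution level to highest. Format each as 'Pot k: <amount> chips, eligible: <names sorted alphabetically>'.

Contributions (after 7 returned to C): A=81, B=55, C=81
Pot levels (distinct totals of non-folded players): 55, 81
Layer 1-55: 55 each from A, B, C = 55*3 = 165 chips; eligible A, B, C
Layer 56-81: 26 each from A, C = 26*2 = 52 chips; eligible A, C

Pot 1: 165 chips, eligible: A, B, C
Pot 2: 52 chips, eligible: A, C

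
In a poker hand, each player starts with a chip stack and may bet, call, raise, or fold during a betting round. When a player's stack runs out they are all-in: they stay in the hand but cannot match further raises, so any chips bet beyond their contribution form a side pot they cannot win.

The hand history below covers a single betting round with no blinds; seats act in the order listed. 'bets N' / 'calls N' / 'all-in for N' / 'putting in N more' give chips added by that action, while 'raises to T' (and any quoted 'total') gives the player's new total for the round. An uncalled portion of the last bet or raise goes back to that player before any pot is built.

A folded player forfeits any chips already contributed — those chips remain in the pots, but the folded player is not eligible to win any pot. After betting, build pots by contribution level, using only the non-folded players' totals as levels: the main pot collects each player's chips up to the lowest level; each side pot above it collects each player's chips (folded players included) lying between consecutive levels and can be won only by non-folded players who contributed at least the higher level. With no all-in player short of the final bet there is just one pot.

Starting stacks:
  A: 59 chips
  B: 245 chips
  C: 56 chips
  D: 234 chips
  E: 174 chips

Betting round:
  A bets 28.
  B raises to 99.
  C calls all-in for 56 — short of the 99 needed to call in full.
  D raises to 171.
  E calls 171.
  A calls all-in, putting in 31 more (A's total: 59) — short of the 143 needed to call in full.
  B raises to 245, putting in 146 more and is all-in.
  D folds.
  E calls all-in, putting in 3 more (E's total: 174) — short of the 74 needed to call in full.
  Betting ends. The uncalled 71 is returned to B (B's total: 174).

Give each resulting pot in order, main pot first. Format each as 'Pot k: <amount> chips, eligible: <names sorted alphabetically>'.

Pot 1: 280 chips, eligible: A, B, C, E
Pot 2: 12 chips, eligible: A, B, E
Pot 3: 342 chips, eligible: B, E

Derivation:
Contributions (after 71 returned to B): A=59, B=174, C=56, D=171, E=174
Folded: D
Pot levels (distinct totals of non-folded players): 56, 59, 174
Layer 1-56: 56 each from A, B, C, D, E = 56*5 = 280 chips; eligible A, B, C, E
Layer 57-59: 3 each from A, B, D, E = 3*4 = 12 chips; eligible A, B, E
Layer 60-174: B 115 + D 112 + E 115 = 342 chips; eligible B, E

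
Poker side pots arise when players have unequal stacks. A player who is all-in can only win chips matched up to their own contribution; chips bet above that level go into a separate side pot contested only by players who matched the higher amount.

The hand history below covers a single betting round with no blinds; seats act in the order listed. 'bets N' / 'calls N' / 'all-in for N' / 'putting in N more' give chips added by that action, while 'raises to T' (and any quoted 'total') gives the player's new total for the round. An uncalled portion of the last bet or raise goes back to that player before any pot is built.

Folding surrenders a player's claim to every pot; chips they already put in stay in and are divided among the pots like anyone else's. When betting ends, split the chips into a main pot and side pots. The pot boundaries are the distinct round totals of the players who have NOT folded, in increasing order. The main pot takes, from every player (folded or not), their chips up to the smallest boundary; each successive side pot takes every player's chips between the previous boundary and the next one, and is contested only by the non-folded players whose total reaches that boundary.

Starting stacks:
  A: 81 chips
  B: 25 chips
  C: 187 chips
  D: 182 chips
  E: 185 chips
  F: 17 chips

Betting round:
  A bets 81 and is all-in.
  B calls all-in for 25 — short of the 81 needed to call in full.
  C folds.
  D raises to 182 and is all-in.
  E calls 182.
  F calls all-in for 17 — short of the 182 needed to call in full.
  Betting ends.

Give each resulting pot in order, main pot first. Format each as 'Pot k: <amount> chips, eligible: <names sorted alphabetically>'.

Pot 1: 85 chips, eligible: A, B, D, E, F
Pot 2: 32 chips, eligible: A, B, D, E
Pot 3: 168 chips, eligible: A, D, E
Pot 4: 202 chips, eligible: D, E

Derivation:
Contributions: A=81, B=25, D=182, E=182, F=17
Folded: C
Pot levels (distinct totals of non-folded players): 17, 25, 81, 182
Layer 1-17: 17 each from A, B, D, E, F = 17*5 = 85 chips; eligible A, B, D, E, F
Layer 18-25: 8 each from A, B, D, E = 8*4 = 32 chips; eligible A, B, D, E
Layer 26-81: 56 each from A, D, E = 56*3 = 168 chips; eligible A, D, E
Layer 82-182: 101 each from D, E = 101*2 = 202 chips; eligible D, E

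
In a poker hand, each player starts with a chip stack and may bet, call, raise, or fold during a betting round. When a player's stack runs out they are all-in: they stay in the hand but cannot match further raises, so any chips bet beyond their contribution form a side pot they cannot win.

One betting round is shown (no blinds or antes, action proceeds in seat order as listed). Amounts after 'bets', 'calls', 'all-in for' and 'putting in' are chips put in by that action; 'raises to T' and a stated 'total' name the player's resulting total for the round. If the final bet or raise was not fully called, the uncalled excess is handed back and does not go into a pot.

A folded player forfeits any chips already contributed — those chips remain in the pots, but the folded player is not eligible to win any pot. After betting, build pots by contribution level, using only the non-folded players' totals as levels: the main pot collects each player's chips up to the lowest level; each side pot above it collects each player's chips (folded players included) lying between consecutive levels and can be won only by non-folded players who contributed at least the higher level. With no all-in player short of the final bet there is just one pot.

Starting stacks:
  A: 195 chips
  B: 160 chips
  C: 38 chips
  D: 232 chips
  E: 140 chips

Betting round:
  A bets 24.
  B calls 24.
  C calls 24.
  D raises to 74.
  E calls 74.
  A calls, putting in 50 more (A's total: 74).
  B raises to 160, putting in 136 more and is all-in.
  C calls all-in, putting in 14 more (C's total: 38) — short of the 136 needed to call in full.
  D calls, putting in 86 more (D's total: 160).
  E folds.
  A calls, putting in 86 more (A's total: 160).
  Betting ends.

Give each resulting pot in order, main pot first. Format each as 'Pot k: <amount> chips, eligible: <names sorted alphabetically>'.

Pot 1: 190 chips, eligible: A, B, C, D
Pot 2: 402 chips, eligible: A, B, D

Derivation:
Contributions: A=160, B=160, C=38, D=160, E=74
Folded: E
Pot levels (distinct totals of non-folded players): 38, 160
Layer 1-38: 38 each from A, B, C, D, E = 38*5 = 190 chips; eligible A, B, C, D
Layer 39-160: A 122 + B 122 + D 122 + E 36 = 402 chips; eligible A, B, D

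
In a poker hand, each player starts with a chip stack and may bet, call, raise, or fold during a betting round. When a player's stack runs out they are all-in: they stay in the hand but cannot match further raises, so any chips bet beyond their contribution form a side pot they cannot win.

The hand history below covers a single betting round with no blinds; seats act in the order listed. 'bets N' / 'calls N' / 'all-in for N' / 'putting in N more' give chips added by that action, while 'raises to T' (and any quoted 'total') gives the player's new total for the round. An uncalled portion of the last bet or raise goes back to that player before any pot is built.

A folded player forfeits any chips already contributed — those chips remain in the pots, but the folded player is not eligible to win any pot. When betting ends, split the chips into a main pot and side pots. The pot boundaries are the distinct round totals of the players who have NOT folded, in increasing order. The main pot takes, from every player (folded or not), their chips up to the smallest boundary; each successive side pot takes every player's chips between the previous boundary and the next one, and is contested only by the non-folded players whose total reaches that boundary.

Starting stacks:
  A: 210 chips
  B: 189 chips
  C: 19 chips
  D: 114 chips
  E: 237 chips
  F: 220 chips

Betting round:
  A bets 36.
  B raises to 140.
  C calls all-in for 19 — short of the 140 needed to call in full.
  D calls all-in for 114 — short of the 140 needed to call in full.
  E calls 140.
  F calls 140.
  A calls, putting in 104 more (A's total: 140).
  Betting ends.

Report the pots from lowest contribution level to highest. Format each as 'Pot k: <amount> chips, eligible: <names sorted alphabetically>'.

Contributions: A=140, B=140, C=19, D=114, E=140, F=140
Pot levels (distinct totals of non-folded players): 19, 114, 140
Layer 1-19: 19 each from A, B, C, D, E, F = 19*6 = 114 chips; eligible A, B, C, D, E, F
Layer 20-114: 95 each from A, B, D, E, F = 95*5 = 475 chips; eligible A, B, D, E, F
Layer 115-140: 26 each from A, B, E, F = 26*4 = 104 chips; eligible A, B, E, F

Pot 1: 114 chips, eligible: A, B, C, D, E, F
Pot 2: 475 chips, eligible: A, B, D, E, F
Pot 3: 104 chips, eligible: A, B, E, F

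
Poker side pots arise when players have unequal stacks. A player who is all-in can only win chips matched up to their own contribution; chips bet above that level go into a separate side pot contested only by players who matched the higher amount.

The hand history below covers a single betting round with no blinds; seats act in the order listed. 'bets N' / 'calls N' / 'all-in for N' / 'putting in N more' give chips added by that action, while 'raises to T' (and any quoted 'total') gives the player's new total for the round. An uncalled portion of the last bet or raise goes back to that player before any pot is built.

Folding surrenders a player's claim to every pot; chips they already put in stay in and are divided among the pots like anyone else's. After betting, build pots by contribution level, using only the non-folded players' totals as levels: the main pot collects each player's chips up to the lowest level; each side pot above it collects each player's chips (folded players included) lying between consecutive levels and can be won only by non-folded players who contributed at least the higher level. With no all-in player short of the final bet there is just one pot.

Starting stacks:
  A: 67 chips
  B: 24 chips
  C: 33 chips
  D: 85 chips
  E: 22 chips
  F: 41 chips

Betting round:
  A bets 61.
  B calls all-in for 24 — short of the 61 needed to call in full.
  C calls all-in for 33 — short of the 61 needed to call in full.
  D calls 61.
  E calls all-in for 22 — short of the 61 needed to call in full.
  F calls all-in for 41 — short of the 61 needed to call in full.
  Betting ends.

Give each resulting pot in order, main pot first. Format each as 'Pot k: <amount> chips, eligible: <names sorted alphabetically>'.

Contributions: A=61, B=24, C=33, D=61, E=22, F=41
Pot levels (distinct totals of non-folded players): 22, 24, 33, 41, 61
Layer 1-22: 22 each from A, B, C, D, E, F = 22*6 = 132 chips; eligible A, B, C, D, E, F
Layer 23-24: 2 each from A, B, C, D, F = 2*5 = 10 chips; eligible A, B, C, D, F
Layer 25-33: 9 each from A, C, D, F = 9*4 = 36 chips; eligible A, C, D, F
Layer 34-41: 8 each from A, D, F = 8*3 = 24 chips; eligible A, D, F
Layer 42-61: 20 each from A, D = 20*2 = 40 chips; eligible A, D

Pot 1: 132 chips, eligible: A, B, C, D, E, F
Pot 2: 10 chips, eligible: A, B, C, D, F
Pot 3: 36 chips, eligible: A, C, D, F
Pot 4: 24 chips, eligible: A, D, F
Pot 5: 40 chips, eligible: A, D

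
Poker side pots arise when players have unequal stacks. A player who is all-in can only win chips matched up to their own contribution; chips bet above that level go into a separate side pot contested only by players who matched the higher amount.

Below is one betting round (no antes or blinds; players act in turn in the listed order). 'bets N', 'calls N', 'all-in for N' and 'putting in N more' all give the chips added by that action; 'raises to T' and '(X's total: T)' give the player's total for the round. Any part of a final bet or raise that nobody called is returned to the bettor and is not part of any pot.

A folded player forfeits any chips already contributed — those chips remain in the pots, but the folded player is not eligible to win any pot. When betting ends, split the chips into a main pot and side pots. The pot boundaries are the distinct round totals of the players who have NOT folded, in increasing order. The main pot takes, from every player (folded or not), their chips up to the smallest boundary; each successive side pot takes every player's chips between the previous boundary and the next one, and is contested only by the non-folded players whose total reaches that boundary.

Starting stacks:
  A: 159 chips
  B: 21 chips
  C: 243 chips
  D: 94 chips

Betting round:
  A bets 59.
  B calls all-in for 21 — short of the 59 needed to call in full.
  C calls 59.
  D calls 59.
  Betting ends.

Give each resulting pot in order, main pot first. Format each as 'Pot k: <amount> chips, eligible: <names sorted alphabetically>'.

Contributions: A=59, B=21, C=59, D=59
Pot levels (distinct totals of non-folded players): 21, 59
Layer 1-21: 21 each from A, B, C, D = 21*4 = 84 chips; eligible A, B, C, D
Layer 22-59: 38 each from A, C, D = 38*3 = 114 chips; eligible A, C, D

Pot 1: 84 chips, eligible: A, B, C, D
Pot 2: 114 chips, eligible: A, C, D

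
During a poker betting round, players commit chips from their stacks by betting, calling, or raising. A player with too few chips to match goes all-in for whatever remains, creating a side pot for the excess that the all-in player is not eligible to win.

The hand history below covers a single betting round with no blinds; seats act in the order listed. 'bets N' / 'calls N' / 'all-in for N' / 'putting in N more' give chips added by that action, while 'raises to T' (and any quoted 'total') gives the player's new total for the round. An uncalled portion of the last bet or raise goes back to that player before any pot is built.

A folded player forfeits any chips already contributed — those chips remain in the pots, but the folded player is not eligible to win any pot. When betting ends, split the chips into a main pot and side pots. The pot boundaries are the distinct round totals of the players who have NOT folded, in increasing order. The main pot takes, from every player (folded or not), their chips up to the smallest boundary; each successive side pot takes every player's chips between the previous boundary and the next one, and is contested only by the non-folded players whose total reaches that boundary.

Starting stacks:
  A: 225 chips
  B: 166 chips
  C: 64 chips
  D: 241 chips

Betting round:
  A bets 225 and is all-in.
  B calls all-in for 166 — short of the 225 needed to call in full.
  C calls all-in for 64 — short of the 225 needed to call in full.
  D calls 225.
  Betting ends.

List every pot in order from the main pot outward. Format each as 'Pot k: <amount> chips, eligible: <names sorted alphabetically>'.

Contributions: A=225, B=166, C=64, D=225
Pot levels (distinct totals of non-folded players): 64, 166, 225
Layer 1-64: 64 each from A, B, C, D = 64*4 = 256 chips; eligible A, B, C, D
Layer 65-166: 102 each from A, B, D = 102*3 = 306 chips; eligible A, B, D
Layer 167-225: 59 each from A, D = 59*2 = 118 chips; eligible A, D

Pot 1: 256 chips, eligible: A, B, C, D
Pot 2: 306 chips, eligible: A, B, D
Pot 3: 118 chips, eligible: A, D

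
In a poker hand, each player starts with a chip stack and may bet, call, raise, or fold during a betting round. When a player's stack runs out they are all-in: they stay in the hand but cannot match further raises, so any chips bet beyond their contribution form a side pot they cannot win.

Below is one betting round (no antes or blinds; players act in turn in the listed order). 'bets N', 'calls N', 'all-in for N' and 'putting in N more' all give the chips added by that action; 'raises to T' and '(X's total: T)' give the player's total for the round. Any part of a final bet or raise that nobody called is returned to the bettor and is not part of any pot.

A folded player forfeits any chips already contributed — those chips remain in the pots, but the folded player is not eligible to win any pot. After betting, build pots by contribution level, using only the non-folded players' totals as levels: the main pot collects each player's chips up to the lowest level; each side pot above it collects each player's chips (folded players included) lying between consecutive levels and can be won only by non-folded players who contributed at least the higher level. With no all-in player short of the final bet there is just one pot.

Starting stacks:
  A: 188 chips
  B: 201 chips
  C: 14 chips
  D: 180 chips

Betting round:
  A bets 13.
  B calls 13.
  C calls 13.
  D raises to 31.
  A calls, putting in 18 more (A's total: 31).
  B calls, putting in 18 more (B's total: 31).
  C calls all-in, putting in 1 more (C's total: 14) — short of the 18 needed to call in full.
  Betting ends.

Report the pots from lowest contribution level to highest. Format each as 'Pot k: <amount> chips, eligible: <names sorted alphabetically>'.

Pot 1: 56 chips, eligible: A, B, C, D
Pot 2: 51 chips, eligible: A, B, D

Derivation:
Contributions: A=31, B=31, C=14, D=31
Pot levels (distinct totals of non-folded players): 14, 31
Layer 1-14: 14 each from A, B, C, D = 14*4 = 56 chips; eligible A, B, C, D
Layer 15-31: 17 each from A, B, D = 17*3 = 51 chips; eligible A, B, D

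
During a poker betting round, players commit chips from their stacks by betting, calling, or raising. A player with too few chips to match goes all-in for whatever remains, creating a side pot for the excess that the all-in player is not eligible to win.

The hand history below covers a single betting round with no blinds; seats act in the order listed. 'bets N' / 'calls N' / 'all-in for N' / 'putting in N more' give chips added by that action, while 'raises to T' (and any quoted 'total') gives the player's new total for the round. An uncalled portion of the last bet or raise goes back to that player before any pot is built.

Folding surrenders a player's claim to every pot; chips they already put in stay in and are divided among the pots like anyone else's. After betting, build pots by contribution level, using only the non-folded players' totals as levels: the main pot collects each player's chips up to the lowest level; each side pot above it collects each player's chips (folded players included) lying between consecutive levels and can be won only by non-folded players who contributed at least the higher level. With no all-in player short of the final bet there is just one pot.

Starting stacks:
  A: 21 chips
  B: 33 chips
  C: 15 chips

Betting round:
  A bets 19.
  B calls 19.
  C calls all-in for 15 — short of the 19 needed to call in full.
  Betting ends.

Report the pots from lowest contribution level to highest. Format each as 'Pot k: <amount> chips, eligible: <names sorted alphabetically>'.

Contributions: A=19, B=19, C=15
Pot levels (distinct totals of non-folded players): 15, 19
Layer 1-15: 15 each from A, B, C = 15*3 = 45 chips; eligible A, B, C
Layer 16-19: 4 each from A, B = 4*2 = 8 chips; eligible A, B

Pot 1: 45 chips, eligible: A, B, C
Pot 2: 8 chips, eligible: A, B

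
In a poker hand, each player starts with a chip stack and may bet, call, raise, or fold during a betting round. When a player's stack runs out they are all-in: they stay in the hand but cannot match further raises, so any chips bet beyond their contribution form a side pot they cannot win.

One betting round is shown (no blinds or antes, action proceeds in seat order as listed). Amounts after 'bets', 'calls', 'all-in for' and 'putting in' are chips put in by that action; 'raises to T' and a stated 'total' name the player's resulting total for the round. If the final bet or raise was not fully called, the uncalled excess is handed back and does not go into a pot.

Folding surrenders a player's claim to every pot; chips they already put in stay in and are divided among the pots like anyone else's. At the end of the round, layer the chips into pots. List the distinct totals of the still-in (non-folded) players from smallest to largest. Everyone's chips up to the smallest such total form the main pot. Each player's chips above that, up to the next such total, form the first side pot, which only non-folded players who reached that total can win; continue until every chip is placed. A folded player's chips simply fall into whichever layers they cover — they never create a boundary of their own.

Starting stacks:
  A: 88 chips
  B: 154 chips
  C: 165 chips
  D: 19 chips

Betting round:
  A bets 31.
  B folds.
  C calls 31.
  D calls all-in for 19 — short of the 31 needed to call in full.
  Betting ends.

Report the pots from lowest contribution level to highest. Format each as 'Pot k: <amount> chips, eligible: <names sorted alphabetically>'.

Pot 1: 57 chips, eligible: A, C, D
Pot 2: 24 chips, eligible: A, C

Derivation:
Contributions: A=31, C=31, D=19
Folded: B
Pot levels (distinct totals of non-folded players): 19, 31
Layer 1-19: 19 each from A, C, D = 19*3 = 57 chips; eligible A, C, D
Layer 20-31: 12 each from A, C = 12*2 = 24 chips; eligible A, C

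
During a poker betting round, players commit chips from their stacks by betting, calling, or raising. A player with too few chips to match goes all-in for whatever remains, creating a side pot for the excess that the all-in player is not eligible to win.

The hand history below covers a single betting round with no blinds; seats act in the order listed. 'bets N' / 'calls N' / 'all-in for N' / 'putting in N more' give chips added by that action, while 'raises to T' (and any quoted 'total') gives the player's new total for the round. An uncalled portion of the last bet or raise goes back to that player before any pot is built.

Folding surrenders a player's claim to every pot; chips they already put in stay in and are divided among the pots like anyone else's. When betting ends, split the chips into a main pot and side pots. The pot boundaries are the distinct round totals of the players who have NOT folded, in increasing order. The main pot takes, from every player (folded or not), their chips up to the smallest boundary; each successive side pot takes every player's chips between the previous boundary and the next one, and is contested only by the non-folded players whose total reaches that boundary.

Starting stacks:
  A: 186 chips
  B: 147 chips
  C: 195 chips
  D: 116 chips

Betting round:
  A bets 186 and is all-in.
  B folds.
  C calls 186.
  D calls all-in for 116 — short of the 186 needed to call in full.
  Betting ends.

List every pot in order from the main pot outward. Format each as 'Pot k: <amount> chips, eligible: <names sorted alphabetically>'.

Contributions: A=186, C=186, D=116
Folded: B
Pot levels (distinct totals of non-folded players): 116, 186
Layer 1-116: 116 each from A, C, D = 116*3 = 348 chips; eligible A, C, D
Layer 117-186: 70 each from A, C = 70*2 = 140 chips; eligible A, C

Pot 1: 348 chips, eligible: A, C, D
Pot 2: 140 chips, eligible: A, C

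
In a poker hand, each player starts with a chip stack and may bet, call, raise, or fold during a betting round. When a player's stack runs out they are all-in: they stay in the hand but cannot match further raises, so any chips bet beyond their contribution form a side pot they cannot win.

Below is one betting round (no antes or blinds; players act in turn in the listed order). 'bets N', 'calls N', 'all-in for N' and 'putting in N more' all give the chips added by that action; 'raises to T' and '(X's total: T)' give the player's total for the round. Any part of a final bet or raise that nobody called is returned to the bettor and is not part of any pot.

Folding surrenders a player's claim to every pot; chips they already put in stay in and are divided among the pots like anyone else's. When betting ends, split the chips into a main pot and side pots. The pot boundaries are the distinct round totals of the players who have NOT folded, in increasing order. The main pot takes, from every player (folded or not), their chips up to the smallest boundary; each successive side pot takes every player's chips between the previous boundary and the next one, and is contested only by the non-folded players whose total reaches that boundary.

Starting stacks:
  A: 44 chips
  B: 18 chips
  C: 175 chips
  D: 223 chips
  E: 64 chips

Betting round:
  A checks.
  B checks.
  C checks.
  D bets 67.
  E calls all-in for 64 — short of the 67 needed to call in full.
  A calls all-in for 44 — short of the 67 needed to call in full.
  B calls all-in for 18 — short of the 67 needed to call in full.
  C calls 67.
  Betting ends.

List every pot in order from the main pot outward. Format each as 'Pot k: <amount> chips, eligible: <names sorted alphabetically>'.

Contributions: A=44, B=18, C=67, D=67, E=64
Pot levels (distinct totals of non-folded players): 18, 44, 64, 67
Layer 1-18: 18 each from A, B, C, D, E = 18*5 = 90 chips; eligible A, B, C, D, E
Layer 19-44: 26 each from A, C, D, E = 26*4 = 104 chips; eligible A, C, D, E
Layer 45-64: 20 each from C, D, E = 20*3 = 60 chips; eligible C, D, E
Layer 65-67: 3 each from C, D = 3*2 = 6 chips; eligible C, D

Pot 1: 90 chips, eligible: A, B, C, D, E
Pot 2: 104 chips, eligible: A, C, D, E
Pot 3: 60 chips, eligible: C, D, E
Pot 4: 6 chips, eligible: C, D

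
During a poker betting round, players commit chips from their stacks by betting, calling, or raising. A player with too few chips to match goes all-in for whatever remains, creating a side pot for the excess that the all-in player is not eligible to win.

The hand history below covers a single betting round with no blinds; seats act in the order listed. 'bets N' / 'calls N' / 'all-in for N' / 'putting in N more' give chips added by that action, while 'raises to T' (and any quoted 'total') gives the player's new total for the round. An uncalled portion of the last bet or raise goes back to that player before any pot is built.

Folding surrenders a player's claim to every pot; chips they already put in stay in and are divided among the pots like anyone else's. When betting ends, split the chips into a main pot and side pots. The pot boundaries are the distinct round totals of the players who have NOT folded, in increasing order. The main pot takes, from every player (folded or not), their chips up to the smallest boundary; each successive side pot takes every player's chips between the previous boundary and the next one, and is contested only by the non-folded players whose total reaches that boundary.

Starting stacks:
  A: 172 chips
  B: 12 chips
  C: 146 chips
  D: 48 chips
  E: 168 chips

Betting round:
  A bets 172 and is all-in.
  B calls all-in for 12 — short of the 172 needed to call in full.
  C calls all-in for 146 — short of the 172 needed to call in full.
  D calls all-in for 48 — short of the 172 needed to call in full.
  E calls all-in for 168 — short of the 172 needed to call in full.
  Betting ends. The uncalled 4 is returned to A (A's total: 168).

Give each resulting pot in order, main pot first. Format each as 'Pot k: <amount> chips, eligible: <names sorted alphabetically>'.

Contributions (after 4 returned to A): A=168, B=12, C=146, D=48, E=168
Pot levels (distinct totals of non-folded players): 12, 48, 146, 168
Layer 1-12: 12 each from A, B, C, D, E = 12*5 = 60 chips; eligible A, B, C, D, E
Layer 13-48: 36 each from A, C, D, E = 36*4 = 144 chips; eligible A, C, D, E
Layer 49-146: 98 each from A, C, E = 98*3 = 294 chips; eligible A, C, E
Layer 147-168: 22 each from A, E = 22*2 = 44 chips; eligible A, E

Pot 1: 60 chips, eligible: A, B, C, D, E
Pot 2: 144 chips, eligible: A, C, D, E
Pot 3: 294 chips, eligible: A, C, E
Pot 4: 44 chips, eligible: A, E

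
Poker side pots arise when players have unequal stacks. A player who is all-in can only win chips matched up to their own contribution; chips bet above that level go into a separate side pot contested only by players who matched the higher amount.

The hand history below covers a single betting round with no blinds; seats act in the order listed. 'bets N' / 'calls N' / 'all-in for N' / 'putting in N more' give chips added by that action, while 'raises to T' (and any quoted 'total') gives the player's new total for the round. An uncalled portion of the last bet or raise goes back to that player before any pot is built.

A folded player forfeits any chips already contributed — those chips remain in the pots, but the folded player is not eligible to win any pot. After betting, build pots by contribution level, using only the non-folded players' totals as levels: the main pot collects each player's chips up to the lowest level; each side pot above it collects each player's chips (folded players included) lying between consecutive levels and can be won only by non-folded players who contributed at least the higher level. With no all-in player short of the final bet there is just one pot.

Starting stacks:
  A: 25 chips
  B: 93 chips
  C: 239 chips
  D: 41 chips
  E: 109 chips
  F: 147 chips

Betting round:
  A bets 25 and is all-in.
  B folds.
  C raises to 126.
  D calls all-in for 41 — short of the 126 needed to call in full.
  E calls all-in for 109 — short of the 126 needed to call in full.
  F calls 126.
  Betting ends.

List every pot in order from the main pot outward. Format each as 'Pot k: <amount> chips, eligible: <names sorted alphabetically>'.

Contributions: A=25, C=126, D=41, E=109, F=126
Folded: B
Pot levels (distinct totals of non-folded players): 25, 41, 109, 126
Layer 1-25: 25 each from A, C, D, E, F = 25*5 = 125 chips; eligible A, C, D, E, F
Layer 26-41: 16 each from C, D, E, F = 16*4 = 64 chips; eligible C, D, E, F
Layer 42-109: 68 each from C, E, F = 68*3 = 204 chips; eligible C, E, F
Layer 110-126: 17 each from C, F = 17*2 = 34 chips; eligible C, F

Pot 1: 125 chips, eligible: A, C, D, E, F
Pot 2: 64 chips, eligible: C, D, E, F
Pot 3: 204 chips, eligible: C, E, F
Pot 4: 34 chips, eligible: C, F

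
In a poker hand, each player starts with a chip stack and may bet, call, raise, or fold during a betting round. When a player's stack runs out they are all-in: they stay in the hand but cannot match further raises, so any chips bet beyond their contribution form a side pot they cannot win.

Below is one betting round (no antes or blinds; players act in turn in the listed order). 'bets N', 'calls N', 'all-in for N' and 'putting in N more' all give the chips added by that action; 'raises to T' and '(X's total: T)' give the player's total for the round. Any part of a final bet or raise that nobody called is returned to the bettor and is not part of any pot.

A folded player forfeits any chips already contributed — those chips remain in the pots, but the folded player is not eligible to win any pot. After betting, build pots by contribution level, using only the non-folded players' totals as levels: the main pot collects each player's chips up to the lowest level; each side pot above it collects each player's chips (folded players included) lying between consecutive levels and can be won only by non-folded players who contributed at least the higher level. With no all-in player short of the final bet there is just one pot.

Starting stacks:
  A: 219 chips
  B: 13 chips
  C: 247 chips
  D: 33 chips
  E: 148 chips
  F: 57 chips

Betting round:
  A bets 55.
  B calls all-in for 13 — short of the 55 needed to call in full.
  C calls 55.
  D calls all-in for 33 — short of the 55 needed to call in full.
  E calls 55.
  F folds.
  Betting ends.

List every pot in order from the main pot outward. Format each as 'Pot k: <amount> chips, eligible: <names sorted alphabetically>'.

Pot 1: 65 chips, eligible: A, B, C, D, E
Pot 2: 80 chips, eligible: A, C, D, E
Pot 3: 66 chips, eligible: A, C, E

Derivation:
Contributions: A=55, B=13, C=55, D=33, E=55
Folded: F
Pot levels (distinct totals of non-folded players): 13, 33, 55
Layer 1-13: 13 each from A, B, C, D, E = 13*5 = 65 chips; eligible A, B, C, D, E
Layer 14-33: 20 each from A, C, D, E = 20*4 = 80 chips; eligible A, C, D, E
Layer 34-55: 22 each from A, C, E = 22*3 = 66 chips; eligible A, C, E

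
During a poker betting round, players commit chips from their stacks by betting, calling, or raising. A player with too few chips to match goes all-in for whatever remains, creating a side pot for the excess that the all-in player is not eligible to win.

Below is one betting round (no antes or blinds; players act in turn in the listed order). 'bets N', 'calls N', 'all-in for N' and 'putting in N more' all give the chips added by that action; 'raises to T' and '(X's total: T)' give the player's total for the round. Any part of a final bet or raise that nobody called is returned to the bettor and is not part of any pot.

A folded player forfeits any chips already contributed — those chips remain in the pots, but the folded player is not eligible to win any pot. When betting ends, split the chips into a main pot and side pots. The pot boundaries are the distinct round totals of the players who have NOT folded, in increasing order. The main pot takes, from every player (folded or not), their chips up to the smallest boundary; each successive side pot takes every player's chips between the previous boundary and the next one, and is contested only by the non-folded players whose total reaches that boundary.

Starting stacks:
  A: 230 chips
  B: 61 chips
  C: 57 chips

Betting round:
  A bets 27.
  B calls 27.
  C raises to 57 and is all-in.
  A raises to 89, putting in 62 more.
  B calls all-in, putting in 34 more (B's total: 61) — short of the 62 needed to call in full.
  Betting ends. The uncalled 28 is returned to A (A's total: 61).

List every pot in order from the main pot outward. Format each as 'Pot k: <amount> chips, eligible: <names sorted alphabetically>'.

Pot 1: 171 chips, eligible: A, B, C
Pot 2: 8 chips, eligible: A, B

Derivation:
Contributions (after 28 returned to A): A=61, B=61, C=57
Pot levels (distinct totals of non-folded players): 57, 61
Layer 1-57: 57 each from A, B, C = 57*3 = 171 chips; eligible A, B, C
Layer 58-61: 4 each from A, B = 4*2 = 8 chips; eligible A, B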